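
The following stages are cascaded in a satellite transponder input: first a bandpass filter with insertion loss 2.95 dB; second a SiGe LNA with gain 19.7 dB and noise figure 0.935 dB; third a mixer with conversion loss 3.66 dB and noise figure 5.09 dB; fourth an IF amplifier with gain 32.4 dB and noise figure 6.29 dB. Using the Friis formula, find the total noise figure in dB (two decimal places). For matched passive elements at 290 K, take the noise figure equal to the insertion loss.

4.24 dB

Convert to linear (a loss of L dB is a gain of −L dB): F_i = 10^(NF_i/10), G_i = 10^(G_i,dB/10)
  Stage 1: F_1 = 10^(2.95/10) = 1.972, G_1 = 10^(−2.95/10) = 0.5070
  Stage 2: F_2 = 10^(0.935/10) = 1.240, G_2 = 10^(19.7/10) = 93.33
  Stage 3: F_3 = 10^(5.09/10) = 3.228, G_3 = 10^(−3.66/10) = 0.4305
  Stage 4: F_4 = 10^(6.29/10) = 4.256, G_4 = 10^(32.4/10) = 1738
Friis cascade:
  F = 1.972 + (1.240 − 1)/0.5070 + (3.228 − 1)/47.32 + (4.256 − 1)/20.37 = 2.653
NF = 10 log₁₀(2.653) = 4.24 dB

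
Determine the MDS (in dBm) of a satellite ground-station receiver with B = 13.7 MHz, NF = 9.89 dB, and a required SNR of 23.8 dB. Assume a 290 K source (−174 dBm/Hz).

−68.9 dBm

Sensitivity = −174 + 10 log₁₀(B) + NF + SNR_min
= −174 + 71.37 + 9.89 + 23.8
= −68.94 dBm → −68.9 dBm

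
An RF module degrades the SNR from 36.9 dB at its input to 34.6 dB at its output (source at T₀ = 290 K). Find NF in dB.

NF (dB) = SNR_in(dB) − SNR_out(dB) when the source is at T₀
NF = 36.9 − 34.6 = 2.3 dB

2.3 dB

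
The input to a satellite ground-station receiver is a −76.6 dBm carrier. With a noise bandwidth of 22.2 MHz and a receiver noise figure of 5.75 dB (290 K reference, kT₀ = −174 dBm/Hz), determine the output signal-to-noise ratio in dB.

Noise floor: N = −174 + 10 log₁₀(B) + NF
10 log₁₀(2.22×10⁷) = 73.46 dB
N = −174 + 73.46 + 5.75 = −94.79 dBm
SNR = P_sig − N = −76.6 − (−94.79) = 18.19 dB → 18.2 dB

18.2 dB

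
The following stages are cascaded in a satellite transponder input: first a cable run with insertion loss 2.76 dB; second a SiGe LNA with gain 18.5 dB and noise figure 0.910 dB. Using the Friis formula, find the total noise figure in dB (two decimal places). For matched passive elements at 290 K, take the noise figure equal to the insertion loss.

3.67 dB

Convert to linear (a loss of L dB is a gain of −L dB): F_i = 10^(NF_i/10), G_i = 10^(G_i,dB/10)
  Stage 1: F_1 = 10^(2.76/10) = 1.888, G_1 = 10^(−2.76/10) = 0.5297
  Stage 2: F_2 = 10^(0.910/10) = 1.233, G_2 = 10^(18.5/10) = 70.79
Friis cascade:
  F = 1.888 + (1.233 − 1)/0.5297 = 2.328
NF = 10 log₁₀(2.328) = 3.67 dB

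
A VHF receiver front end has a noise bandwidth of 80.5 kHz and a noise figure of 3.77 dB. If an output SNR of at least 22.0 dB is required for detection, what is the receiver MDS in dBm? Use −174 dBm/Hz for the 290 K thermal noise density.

−99.2 dBm

Sensitivity = −174 + 10 log₁₀(B) + NF + SNR_min
= −174 + 49.06 + 3.77 + 22.0
= −99.17 dBm → −99.2 dBm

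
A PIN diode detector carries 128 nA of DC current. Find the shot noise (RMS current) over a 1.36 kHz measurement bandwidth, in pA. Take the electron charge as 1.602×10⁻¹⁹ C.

7.47 pA

I_n = √(2qI·B)
2qI·B = 2 × 1.602×10⁻¹⁹ × 1.28×10⁻⁷ × 1.36×10³ = 5.58×10⁻²³ A²
I_n = √(5.58×10⁻²³) = 7.47×10⁻¹² A = 7.47 pA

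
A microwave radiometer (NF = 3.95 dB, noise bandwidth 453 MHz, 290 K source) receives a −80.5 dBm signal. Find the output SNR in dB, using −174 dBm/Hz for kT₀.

3.0 dB

Noise floor: N = −174 + 10 log₁₀(B) + NF
10 log₁₀(4.53×10⁸) = 86.56 dB
N = −174 + 86.56 + 3.95 = −83.49 dBm
SNR = P_sig − N = −80.5 − (−83.49) = 2.99 dB → 3.0 dB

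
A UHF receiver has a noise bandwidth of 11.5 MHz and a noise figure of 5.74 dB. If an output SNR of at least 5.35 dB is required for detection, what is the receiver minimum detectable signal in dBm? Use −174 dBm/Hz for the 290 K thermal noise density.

Sensitivity = −174 + 10 log₁₀(B) + NF + SNR_min
= −174 + 70.61 + 5.74 + 5.35
= −92.30 dBm → −92.3 dBm

−92.3 dBm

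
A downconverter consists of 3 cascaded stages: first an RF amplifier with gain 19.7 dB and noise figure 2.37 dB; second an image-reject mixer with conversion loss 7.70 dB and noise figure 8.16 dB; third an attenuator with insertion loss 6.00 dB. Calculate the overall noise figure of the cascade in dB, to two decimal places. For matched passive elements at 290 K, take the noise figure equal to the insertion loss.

2.95 dB

Convert to linear (a loss of L dB is a gain of −L dB): F_i = 10^(NF_i/10), G_i = 10^(G_i,dB/10)
  Stage 1: F_1 = 10^(2.37/10) = 1.726, G_1 = 10^(19.7/10) = 93.33
  Stage 2: F_2 = 10^(8.16/10) = 6.546, G_2 = 10^(−7.70/10) = 0.1698
  Stage 3: F_3 = 10^(6.00/10) = 3.981, G_3 = 10^(−6.00/10) = 0.2512
Friis cascade:
  F = 1.726 + (6.546 − 1)/93.33 + (3.981 − 1)/15.85 = 1.973
NF = 10 log₁₀(1.973) = 2.95 dB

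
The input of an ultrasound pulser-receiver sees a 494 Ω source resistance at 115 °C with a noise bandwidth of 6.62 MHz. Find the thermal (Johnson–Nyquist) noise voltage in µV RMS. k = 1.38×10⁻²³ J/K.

8.37 µV

T = 115 °C + 273.15 = 388.15 K
V_n = √(4kTRB)
4kTRB = 4 × 1.38×10⁻²³ × 388.15 × 4.94×10² × 6.62×10⁶ = 7.01×10⁻¹¹ V²
V_n = √(7.01×10⁻¹¹) = 8.37×10⁻⁶ V = 8.37 µV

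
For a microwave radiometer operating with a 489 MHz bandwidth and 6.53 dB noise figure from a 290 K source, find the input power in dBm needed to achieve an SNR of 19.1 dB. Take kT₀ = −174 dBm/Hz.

−61.5 dBm

Sensitivity = −174 + 10 log₁₀(B) + NF + SNR_min
= −174 + 86.89 + 6.53 + 19.1
= −61.48 dBm → −61.5 dBm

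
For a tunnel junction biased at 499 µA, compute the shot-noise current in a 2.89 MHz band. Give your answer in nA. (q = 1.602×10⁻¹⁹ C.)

I_n = √(2qI·B)
2qI·B = 2 × 1.602×10⁻¹⁹ × 4.99×10⁻⁴ × 2.89×10⁶ = 4.62×10⁻¹⁶ A²
I_n = √(4.62×10⁻¹⁶) = 2.15×10⁻⁸ A = 21.5 nA

21.5 nA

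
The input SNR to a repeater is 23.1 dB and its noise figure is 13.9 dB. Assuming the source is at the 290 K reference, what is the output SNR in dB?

By definition F = SNR_in/SNR_out, so in dB: SNR_out = SNR_in − NF
SNR_out = 23.1 − 13.9 = 9.2 dB

9.2 dB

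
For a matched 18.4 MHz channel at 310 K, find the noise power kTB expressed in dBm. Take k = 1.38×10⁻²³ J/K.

−101.0 dBm

P_n = kTB = 1.38×10⁻²³ × 310 × 1.84×10⁷ = 7.87×10⁻¹⁴ W
In dBm: 10 log₁₀(7.87×10⁻¹⁴ / 10⁻³) = −101.0 dBm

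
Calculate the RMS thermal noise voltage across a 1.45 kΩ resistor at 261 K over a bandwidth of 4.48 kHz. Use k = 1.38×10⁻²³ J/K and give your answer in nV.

V_n = √(4kTRB)
4kTRB = 4 × 1.38×10⁻²³ × 261 × 1.45×10³ × 4.48×10³ = 9.36×10⁻¹⁴ V²
V_n = √(9.36×10⁻¹⁴) = 3.06×10⁻⁷ V = 306 nV

306 nV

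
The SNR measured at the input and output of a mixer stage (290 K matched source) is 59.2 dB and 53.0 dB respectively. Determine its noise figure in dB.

6.2 dB

NF (dB) = SNR_in(dB) − SNR_out(dB) when the source is at T₀
NF = 59.2 − 53.0 = 6.2 dB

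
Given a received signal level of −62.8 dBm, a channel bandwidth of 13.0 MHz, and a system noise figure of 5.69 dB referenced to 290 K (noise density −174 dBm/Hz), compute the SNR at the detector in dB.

34.4 dB

Noise floor: N = −174 + 10 log₁₀(B) + NF
10 log₁₀(1.30×10⁷) = 71.14 dB
N = −174 + 71.14 + 5.69 = −97.17 dBm
SNR = P_sig − N = −62.8 − (−97.17) = 34.37 dB → 34.4 dB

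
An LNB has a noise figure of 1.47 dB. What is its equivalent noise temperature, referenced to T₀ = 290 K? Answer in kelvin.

F = 10^(1.47/10) = 1.40281
T_e = (F − 1)·T₀ = (1.40281 − 1) × 290 = 117 K

117 K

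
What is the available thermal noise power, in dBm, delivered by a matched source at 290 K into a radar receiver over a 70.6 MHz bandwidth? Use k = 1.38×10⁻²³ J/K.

−95.5 dBm

P_n = kTB = 1.38×10⁻²³ × 290 × 7.06×10⁷ = 2.83×10⁻¹³ W
In dBm: 10 log₁₀(2.83×10⁻¹³ / 10⁻³) = −95.5 dBm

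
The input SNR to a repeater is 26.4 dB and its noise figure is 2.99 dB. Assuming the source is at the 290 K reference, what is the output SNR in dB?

23.41 dB

By definition F = SNR_in/SNR_out, so in dB: SNR_out = SNR_in − NF
SNR_out = 26.4 − 2.99 = 23.41 dB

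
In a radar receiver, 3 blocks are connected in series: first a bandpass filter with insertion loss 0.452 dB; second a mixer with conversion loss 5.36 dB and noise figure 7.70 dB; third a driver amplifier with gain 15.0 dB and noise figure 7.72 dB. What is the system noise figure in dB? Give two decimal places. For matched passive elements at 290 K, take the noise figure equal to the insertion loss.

Convert to linear (a loss of L dB is a gain of −L dB): F_i = 10^(NF_i/10), G_i = 10^(G_i,dB/10)
  Stage 1: F_1 = 10^(0.452/10) = 1.110, G_1 = 10^(−0.452/10) = 0.9012
  Stage 2: F_2 = 10^(7.70/10) = 5.888, G_2 = 10^(−5.36/10) = 0.2911
  Stage 3: F_3 = 10^(7.72/10) = 5.916, G_3 = 10^(15.0/10) = 31.62
Friis cascade:
  F = 1.110 + (5.888 − 1)/0.9012 + (5.916 − 1)/0.2623 = 25.27
NF = 10 log₁₀(25.27) = 14.03 dB

14.03 dB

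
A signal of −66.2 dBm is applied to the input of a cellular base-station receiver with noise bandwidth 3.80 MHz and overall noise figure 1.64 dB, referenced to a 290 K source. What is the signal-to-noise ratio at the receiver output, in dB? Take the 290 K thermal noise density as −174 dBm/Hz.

40.4 dB

Noise floor: N = −174 + 10 log₁₀(B) + NF
10 log₁₀(3.80×10⁶) = 65.8 dB
N = −174 + 65.8 + 1.64 = −106.56 dBm
SNR = P_sig − N = −66.2 − (−106.56) = 40.36 dB → 40.4 dB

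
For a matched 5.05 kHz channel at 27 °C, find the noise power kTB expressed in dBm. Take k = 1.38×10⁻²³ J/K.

−136.8 dBm

T = 27 °C + 273.15 = 300.15 K
P_n = kTB = 1.38×10⁻²³ × 300.15 × 5.05×10³ = 2.09×10⁻¹⁷ W
In dBm: 10 log₁₀(2.09×10⁻¹⁷ / 10⁻³) = −136.8 dBm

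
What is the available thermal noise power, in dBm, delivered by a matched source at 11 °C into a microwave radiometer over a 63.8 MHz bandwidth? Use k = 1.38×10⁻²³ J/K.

T = 11 °C + 273.15 = 284.15 K
P_n = kTB = 1.38×10⁻²³ × 284.15 × 6.38×10⁷ = 2.50×10⁻¹³ W
In dBm: 10 log₁₀(2.50×10⁻¹³ / 10⁻³) = −96.0 dBm

−96.0 dBm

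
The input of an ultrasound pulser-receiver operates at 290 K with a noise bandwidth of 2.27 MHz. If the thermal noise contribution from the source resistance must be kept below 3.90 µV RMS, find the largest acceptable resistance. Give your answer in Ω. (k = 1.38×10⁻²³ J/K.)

419 Ω

Johnson–Nyquist: V_n = √(4kTRB) ⇒ R = V_n² / (4kTB)
4kTB = 4 × 1.38×10⁻²³ × 290 × 2.27×10⁶ = 3.63×10⁻¹⁴
R = (3.90×10⁻⁶)² / 3.63×10⁻¹⁴ = 4.19×10² Ω = 419 Ω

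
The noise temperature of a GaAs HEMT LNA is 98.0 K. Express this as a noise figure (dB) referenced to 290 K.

1.26 dB

F = 1 + T_e/T₀ = 1 + 98.0/290 = 1.33793
NF = 10 log₁₀(1.33793) = 1.26 dB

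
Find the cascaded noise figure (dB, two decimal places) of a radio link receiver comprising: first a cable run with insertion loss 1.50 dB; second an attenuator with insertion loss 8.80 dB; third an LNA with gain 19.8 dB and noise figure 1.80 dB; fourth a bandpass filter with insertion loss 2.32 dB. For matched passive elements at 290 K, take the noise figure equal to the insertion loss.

Convert to linear (a loss of L dB is a gain of −L dB): F_i = 10^(NF_i/10), G_i = 10^(G_i,dB/10)
  Stage 1: F_1 = 10^(1.50/10) = 1.413, G_1 = 10^(−1.50/10) = 0.7079
  Stage 2: F_2 = 10^(8.80/10) = 7.586, G_2 = 10^(−8.80/10) = 0.1318
  Stage 3: F_3 = 10^(1.80/10) = 1.514, G_3 = 10^(19.8/10) = 95.50
  Stage 4: F_4 = 10^(2.32/10) = 1.706, G_4 = 10^(−2.32/10) = 0.5861
Friis cascade:
  F = 1.413 + (7.586 − 1)/0.7079 + (1.514 − 1)/0.09333 + (1.706 − 1)/8.913 = 16.30
NF = 10 log₁₀(16.30) = 12.12 dB

12.12 dB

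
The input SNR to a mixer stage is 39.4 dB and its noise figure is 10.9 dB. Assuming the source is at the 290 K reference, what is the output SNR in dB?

28.5 dB

By definition F = SNR_in/SNR_out, so in dB: SNR_out = SNR_in − NF
SNR_out = 39.4 − 10.9 = 28.5 dB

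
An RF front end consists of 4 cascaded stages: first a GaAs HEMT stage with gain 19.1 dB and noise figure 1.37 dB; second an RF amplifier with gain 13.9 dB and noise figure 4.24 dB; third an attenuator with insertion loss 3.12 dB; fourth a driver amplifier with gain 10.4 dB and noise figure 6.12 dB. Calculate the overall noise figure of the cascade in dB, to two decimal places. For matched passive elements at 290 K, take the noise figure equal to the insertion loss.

1.45 dB

Convert to linear (a loss of L dB is a gain of −L dB): F_i = 10^(NF_i/10), G_i = 10^(G_i,dB/10)
  Stage 1: F_1 = 10^(1.37/10) = 1.371, G_1 = 10^(19.1/10) = 81.28
  Stage 2: F_2 = 10^(4.24/10) = 2.655, G_2 = 10^(13.9/10) = 24.55
  Stage 3: F_3 = 10^(3.12/10) = 2.051, G_3 = 10^(−3.12/10) = 0.4875
  Stage 4: F_4 = 10^(6.12/10) = 4.093, G_4 = 10^(10.4/10) = 10.96
Friis cascade:
  F = 1.371 + (2.655 − 1)/81.28 + (2.051 − 1)/1995 + (4.093 − 1)/972.7 = 1.395
NF = 10 log₁₀(1.395) = 1.45 dB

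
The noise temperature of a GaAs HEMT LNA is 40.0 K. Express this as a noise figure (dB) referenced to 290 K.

F = 1 + T_e/T₀ = 1 + 40.0/290 = 1.13793
NF = 10 log₁₀(1.13793) = 0.561 dB

0.561 dB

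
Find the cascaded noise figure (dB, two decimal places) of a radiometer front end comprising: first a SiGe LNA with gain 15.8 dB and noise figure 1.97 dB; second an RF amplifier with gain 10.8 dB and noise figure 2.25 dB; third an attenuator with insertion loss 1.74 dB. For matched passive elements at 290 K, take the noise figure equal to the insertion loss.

2.02 dB

Convert to linear (a loss of L dB is a gain of −L dB): F_i = 10^(NF_i/10), G_i = 10^(G_i,dB/10)
  Stage 1: F_1 = 10^(1.97/10) = 1.574, G_1 = 10^(15.8/10) = 38.02
  Stage 2: F_2 = 10^(2.25/10) = 1.679, G_2 = 10^(10.8/10) = 12.02
  Stage 3: F_3 = 10^(1.74/10) = 1.493, G_3 = 10^(−1.74/10) = 0.6699
Friis cascade:
  F = 1.574 + (1.679 − 1)/38.02 + (1.493 − 1)/457.1 = 1.593
NF = 10 log₁₀(1.593) = 2.02 dB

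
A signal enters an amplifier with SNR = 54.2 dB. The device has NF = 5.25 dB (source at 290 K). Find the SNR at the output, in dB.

By definition F = SNR_in/SNR_out, so in dB: SNR_out = SNR_in − NF
SNR_out = 54.2 − 5.25 = 48.95 dB

48.95 dB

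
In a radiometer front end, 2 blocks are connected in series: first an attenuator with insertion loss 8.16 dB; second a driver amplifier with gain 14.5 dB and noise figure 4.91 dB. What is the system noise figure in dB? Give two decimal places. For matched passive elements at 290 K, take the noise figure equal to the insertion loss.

Convert to linear (a loss of L dB is a gain of −L dB): F_i = 10^(NF_i/10), G_i = 10^(G_i,dB/10)
  Stage 1: F_1 = 10^(8.16/10) = 6.546, G_1 = 10^(−8.16/10) = 0.1528
  Stage 2: F_2 = 10^(4.91/10) = 3.097, G_2 = 10^(14.5/10) = 28.18
Friis cascade:
  F = 6.546 + (3.097 − 1)/0.1528 = 20.28
NF = 10 log₁₀(20.28) = 13.07 dB

13.07 dB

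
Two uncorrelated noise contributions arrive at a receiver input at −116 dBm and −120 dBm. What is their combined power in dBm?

Convert to linear, add, convert back:
P₁ = 2.51×10⁻¹⁵ W, P₂ = 1.00×10⁻¹⁵ W
P_tot = 3.51×10⁻¹⁵ W → 10 log₁₀(P_tot / 10⁻³) = −114.5 dBm

−114.5 dBm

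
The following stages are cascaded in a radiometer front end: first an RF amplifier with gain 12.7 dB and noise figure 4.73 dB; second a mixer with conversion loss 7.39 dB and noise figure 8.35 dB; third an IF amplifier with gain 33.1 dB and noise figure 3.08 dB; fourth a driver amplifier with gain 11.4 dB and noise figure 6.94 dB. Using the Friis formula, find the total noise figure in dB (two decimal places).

5.55 dB

Convert to linear (a loss of L dB is a gain of −L dB): F_i = 10^(NF_i/10), G_i = 10^(G_i,dB/10)
  Stage 1: F_1 = 10^(4.73/10) = 2.972, G_1 = 10^(12.7/10) = 18.62
  Stage 2: F_2 = 10^(8.35/10) = 6.839, G_2 = 10^(−7.39/10) = 0.1824
  Stage 3: F_3 = 10^(3.08/10) = 2.032, G_3 = 10^(33.1/10) = 2042
  Stage 4: F_4 = 10^(6.94/10) = 4.943, G_4 = 10^(11.4/10) = 13.80
Friis cascade:
  F = 2.972 + (6.839 − 1)/18.62 + (2.032 − 1)/3.396 + (4.943 − 1)/6934 = 3.590
NF = 10 log₁₀(3.590) = 5.55 dB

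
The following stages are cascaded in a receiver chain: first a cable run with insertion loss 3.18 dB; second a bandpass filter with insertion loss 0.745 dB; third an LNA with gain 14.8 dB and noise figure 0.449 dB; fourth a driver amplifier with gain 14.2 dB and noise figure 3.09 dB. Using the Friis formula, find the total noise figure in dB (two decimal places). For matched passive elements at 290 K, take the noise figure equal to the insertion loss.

4.51 dB

Convert to linear (a loss of L dB is a gain of −L dB): F_i = 10^(NF_i/10), G_i = 10^(G_i,dB/10)
  Stage 1: F_1 = 10^(3.18/10) = 2.080, G_1 = 10^(−3.18/10) = 0.4808
  Stage 2: F_2 = 10^(0.745/10) = 1.187, G_2 = 10^(−0.745/10) = 0.8424
  Stage 3: F_3 = 10^(0.449/10) = 1.109, G_3 = 10^(14.8/10) = 30.20
  Stage 4: F_4 = 10^(3.09/10) = 2.037, G_4 = 10^(14.2/10) = 26.30
Friis cascade:
  F = 2.080 + (1.187 − 1)/0.4808 + (1.109 − 1)/0.4050 + (2.037 − 1)/12.23 = 2.823
NF = 10 log₁₀(2.823) = 4.51 dB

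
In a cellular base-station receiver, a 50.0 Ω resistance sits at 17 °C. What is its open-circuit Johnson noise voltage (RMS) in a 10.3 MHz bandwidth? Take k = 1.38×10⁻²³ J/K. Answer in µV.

T = 17 °C + 273.15 = 290.15 K
V_n = √(4kTRB)
4kTRB = 4 × 1.38×10⁻²³ × 290.15 × 5.00×10¹ × 1.03×10⁷ = 8.25×10⁻¹² V²
V_n = √(8.25×10⁻¹²) = 2.87×10⁻⁶ V = 2.87 µV

2.87 µV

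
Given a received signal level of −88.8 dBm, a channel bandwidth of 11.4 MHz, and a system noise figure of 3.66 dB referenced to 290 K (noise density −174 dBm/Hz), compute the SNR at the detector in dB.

11.0 dB

Noise floor: N = −174 + 10 log₁₀(B) + NF
10 log₁₀(1.14×10⁷) = 70.57 dB
N = −174 + 70.57 + 3.66 = −99.77 dBm
SNR = P_sig − N = −88.8 − (−99.77) = 10.97 dB → 11.0 dB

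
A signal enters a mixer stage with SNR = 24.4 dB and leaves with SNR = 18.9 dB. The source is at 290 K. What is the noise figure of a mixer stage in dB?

NF (dB) = SNR_in(dB) − SNR_out(dB) when the source is at T₀
NF = 24.4 − 18.9 = 5.5 dB

5.5 dB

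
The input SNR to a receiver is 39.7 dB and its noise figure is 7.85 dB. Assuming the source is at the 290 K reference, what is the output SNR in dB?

31.85 dB

By definition F = SNR_in/SNR_out, so in dB: SNR_out = SNR_in − NF
SNR_out = 39.7 − 7.85 = 31.85 dB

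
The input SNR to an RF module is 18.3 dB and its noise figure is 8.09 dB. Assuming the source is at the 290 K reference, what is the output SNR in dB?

By definition F = SNR_in/SNR_out, so in dB: SNR_out = SNR_in − NF
SNR_out = 18.3 − 8.09 = 10.21 dB

10.21 dB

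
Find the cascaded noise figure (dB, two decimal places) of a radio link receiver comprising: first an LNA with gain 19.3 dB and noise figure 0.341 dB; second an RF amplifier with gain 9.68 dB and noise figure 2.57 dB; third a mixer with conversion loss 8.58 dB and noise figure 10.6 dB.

0.43 dB

Convert to linear (a loss of L dB is a gain of −L dB): F_i = 10^(NF_i/10), G_i = 10^(G_i,dB/10)
  Stage 1: F_1 = 10^(0.341/10) = 1.082, G_1 = 10^(19.3/10) = 85.11
  Stage 2: F_2 = 10^(2.57/10) = 1.807, G_2 = 10^(9.68/10) = 9.290
  Stage 3: F_3 = 10^(10.6/10) = 11.48, G_3 = 10^(−8.58/10) = 0.1387
Friis cascade:
  F = 1.082 + (1.807 − 1)/85.11 + (11.48 − 1)/790.7 = 1.104
NF = 10 log₁₀(1.104) = 0.43 dB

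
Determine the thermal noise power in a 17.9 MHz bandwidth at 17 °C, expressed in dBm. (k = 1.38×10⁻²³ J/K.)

T = 17 °C + 273.15 = 290.15 K
P_n = kTB = 1.38×10⁻²³ × 290.15 × 1.79×10⁷ = 7.17×10⁻¹⁴ W
In dBm: 10 log₁₀(7.17×10⁻¹⁴ / 10⁻³) = −101.4 dBm

−101.4 dBm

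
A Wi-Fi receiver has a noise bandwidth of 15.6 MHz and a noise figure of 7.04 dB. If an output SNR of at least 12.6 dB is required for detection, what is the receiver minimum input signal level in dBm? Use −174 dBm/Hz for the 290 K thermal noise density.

Sensitivity = −174 + 10 log₁₀(B) + NF + SNR_min
= −174 + 71.93 + 7.04 + 12.6
= −82.43 dBm → −82.4 dBm

−82.4 dBm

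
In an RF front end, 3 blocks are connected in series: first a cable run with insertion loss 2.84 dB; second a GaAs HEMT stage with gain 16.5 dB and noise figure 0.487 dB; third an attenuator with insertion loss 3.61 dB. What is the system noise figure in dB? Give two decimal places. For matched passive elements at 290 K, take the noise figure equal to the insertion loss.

3.44 dB

Convert to linear (a loss of L dB is a gain of −L dB): F_i = 10^(NF_i/10), G_i = 10^(G_i,dB/10)
  Stage 1: F_1 = 10^(2.84/10) = 1.923, G_1 = 10^(−2.84/10) = 0.5200
  Stage 2: F_2 = 10^(0.487/10) = 1.119, G_2 = 10^(16.5/10) = 44.67
  Stage 3: F_3 = 10^(3.61/10) = 2.296, G_3 = 10^(−3.61/10) = 0.4355
Friis cascade:
  F = 1.923 + (1.119 − 1)/0.5200 + (2.296 − 1)/23.23 = 2.207
NF = 10 log₁₀(2.207) = 3.44 dB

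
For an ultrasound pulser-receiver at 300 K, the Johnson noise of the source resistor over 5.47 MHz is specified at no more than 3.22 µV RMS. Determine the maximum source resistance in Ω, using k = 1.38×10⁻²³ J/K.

Johnson–Nyquist: V_n = √(4kTRB) ⇒ R = V_n² / (4kTB)
4kTB = 4 × 1.38×10⁻²³ × 300 × 5.47×10⁶ = 9.06×10⁻¹⁴
R = (3.22×10⁻⁶)² / 9.06×10⁻¹⁴ = 1.14×10² Ω = 114 Ω

114 Ω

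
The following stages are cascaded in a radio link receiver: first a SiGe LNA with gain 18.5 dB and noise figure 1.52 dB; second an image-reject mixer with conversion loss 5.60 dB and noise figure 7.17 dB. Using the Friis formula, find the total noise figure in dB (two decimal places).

1.70 dB

Convert to linear (a loss of L dB is a gain of −L dB): F_i = 10^(NF_i/10), G_i = 10^(G_i,dB/10)
  Stage 1: F_1 = 10^(1.52/10) = 1.419, G_1 = 10^(18.5/10) = 70.79
  Stage 2: F_2 = 10^(7.17/10) = 5.212, G_2 = 10^(−5.60/10) = 0.2754
Friis cascade:
  F = 1.419 + (5.212 − 1)/70.79 = 1.479
NF = 10 log₁₀(1.479) = 1.70 dB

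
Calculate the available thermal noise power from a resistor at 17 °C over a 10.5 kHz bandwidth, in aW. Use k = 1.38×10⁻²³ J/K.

T = 17 °C + 273.15 = 290.15 K
P_n = kTB = 1.38×10⁻²³ × 290.15 × 1.05×10⁴ = 4.20×10⁻¹⁷ W = 42.0 aW

42.0 aW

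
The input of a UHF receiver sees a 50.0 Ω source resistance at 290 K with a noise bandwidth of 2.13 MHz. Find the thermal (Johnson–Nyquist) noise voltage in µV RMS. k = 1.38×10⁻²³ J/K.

V_n = √(4kTRB)
4kTRB = 4 × 1.38×10⁻²³ × 290 × 5.00×10¹ × 2.13×10⁶ = 1.70×10⁻¹² V²
V_n = √(1.70×10⁻¹²) = 1.31×10⁻⁶ V = 1.31 µV

1.31 µV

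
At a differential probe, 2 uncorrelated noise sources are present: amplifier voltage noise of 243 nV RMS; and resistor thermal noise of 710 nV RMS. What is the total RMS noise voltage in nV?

750 nV

Uncorrelated sources add in power (mean-square): V_tot = √(ΣV_i²)
V_tot = √[(2.43×10⁻⁷)² + (7.10×10⁻⁷)²] = 7.50×10⁻⁷ V = 750 nV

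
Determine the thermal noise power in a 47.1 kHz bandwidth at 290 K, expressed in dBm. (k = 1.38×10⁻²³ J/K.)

P_n = kTB = 1.38×10⁻²³ × 290 × 4.71×10⁴ = 1.88×10⁻¹⁶ W
In dBm: 10 log₁₀(1.88×10⁻¹⁶ / 10⁻³) = −127.2 dBm

−127.2 dBm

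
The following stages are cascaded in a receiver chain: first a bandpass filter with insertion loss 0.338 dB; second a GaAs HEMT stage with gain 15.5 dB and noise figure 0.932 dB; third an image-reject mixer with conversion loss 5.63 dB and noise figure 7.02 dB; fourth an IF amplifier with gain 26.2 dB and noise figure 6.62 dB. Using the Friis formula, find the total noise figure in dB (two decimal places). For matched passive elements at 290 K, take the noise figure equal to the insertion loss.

Convert to linear (a loss of L dB is a gain of −L dB): F_i = 10^(NF_i/10), G_i = 10^(G_i,dB/10)
  Stage 1: F_1 = 10^(0.338/10) = 1.081, G_1 = 10^(−0.338/10) = 0.9251
  Stage 2: F_2 = 10^(0.932/10) = 1.239, G_2 = 10^(15.5/10) = 35.48
  Stage 3: F_3 = 10^(7.02/10) = 5.035, G_3 = 10^(−5.63/10) = 0.2735
  Stage 4: F_4 = 10^(6.62/10) = 4.592, G_4 = 10^(26.2/10) = 416.9
Friis cascade:
  F = 1.081 + (1.239 − 1)/0.9251 + (5.035 − 1)/32.82 + (4.592 − 1)/8.978 = 1.863
NF = 10 log₁₀(1.863) = 2.70 dB

2.70 dB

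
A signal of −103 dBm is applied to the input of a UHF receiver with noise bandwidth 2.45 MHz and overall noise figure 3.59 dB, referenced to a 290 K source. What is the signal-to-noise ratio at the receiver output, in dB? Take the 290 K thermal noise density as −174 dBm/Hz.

Noise floor: N = −174 + 10 log₁₀(B) + NF
10 log₁₀(2.45×10⁶) = 63.89 dB
N = −174 + 63.89 + 3.59 = −106.52 dBm
SNR = P_sig − N = −103 − (−106.52) = 3.52 dB → 3.5 dB

3.5 dB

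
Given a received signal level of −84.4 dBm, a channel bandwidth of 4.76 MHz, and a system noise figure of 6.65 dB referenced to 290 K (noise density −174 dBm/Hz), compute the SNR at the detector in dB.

16.2 dB

Noise floor: N = −174 + 10 log₁₀(B) + NF
10 log₁₀(4.76×10⁶) = 66.78 dB
N = −174 + 66.78 + 6.65 = −100.57 dBm
SNR = P_sig − N = −84.4 − (−100.57) = 16.17 dB → 16.2 dB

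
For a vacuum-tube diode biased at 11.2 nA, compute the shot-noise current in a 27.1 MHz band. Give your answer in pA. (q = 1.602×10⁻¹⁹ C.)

312 pA

I_n = √(2qI·B)
2qI·B = 2 × 1.602×10⁻¹⁹ × 1.12×10⁻⁸ × 2.71×10⁷ = 9.72×10⁻²⁰ A²
I_n = √(9.72×10⁻²⁰) = 3.12×10⁻¹⁰ A = 312 pA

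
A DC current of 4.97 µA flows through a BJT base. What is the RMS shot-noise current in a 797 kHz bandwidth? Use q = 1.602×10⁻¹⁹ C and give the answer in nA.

I_n = √(2qI·B)
2qI·B = 2 × 1.602×10⁻¹⁹ × 4.97×10⁻⁶ × 7.97×10⁵ = 1.27×10⁻¹⁸ A²
I_n = √(1.27×10⁻¹⁸) = 1.13×10⁻⁹ A = 1.13 nA

1.13 nA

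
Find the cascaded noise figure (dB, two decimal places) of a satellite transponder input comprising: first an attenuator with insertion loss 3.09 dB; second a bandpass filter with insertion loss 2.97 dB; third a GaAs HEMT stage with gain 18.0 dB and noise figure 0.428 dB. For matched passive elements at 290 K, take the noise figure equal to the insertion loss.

Convert to linear (a loss of L dB is a gain of −L dB): F_i = 10^(NF_i/10), G_i = 10^(G_i,dB/10)
  Stage 1: F_1 = 10^(3.09/10) = 2.037, G_1 = 10^(−3.09/10) = 0.4909
  Stage 2: F_2 = 10^(2.97/10) = 1.982, G_2 = 10^(−2.97/10) = 0.5047
  Stage 3: F_3 = 10^(0.428/10) = 1.104, G_3 = 10^(18.0/10) = 63.10
Friis cascade:
  F = 2.037 + (1.982 − 1)/0.4909 + (1.104 − 1)/0.2477 = 4.455
NF = 10 log₁₀(4.455) = 6.49 dB

6.49 dB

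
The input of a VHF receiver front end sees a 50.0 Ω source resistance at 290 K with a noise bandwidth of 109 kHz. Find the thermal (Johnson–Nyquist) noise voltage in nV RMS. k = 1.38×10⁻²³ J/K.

295 nV

V_n = √(4kTRB)
4kTRB = 4 × 1.38×10⁻²³ × 290 × 5.00×10¹ × 1.09×10⁵ = 8.72×10⁻¹⁴ V²
V_n = √(8.72×10⁻¹⁴) = 2.95×10⁻⁷ V = 295 nV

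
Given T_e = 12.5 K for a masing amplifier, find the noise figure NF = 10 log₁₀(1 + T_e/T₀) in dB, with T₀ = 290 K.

F = 1 + T_e/T₀ = 1 + 12.5/290 = 1.0431
NF = 10 log₁₀(1.0431) = 0.183 dB

0.183 dB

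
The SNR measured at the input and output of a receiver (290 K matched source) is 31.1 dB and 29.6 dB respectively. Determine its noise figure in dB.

1.5 dB

NF (dB) = SNR_in(dB) − SNR_out(dB) when the source is at T₀
NF = 31.1 − 29.6 = 1.5 dB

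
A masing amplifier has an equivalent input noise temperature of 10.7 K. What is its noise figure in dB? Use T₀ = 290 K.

F = 1 + T_e/T₀ = 1 + 10.7/290 = 1.0369
NF = 10 log₁₀(1.0369) = 0.157 dB

0.157 dB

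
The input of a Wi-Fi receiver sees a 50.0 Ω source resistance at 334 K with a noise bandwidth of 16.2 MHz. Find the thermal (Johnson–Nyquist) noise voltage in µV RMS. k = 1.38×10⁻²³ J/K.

3.86 µV

V_n = √(4kTRB)
4kTRB = 4 × 1.38×10⁻²³ × 334 × 5.00×10¹ × 1.62×10⁷ = 1.49×10⁻¹¹ V²
V_n = √(1.49×10⁻¹¹) = 3.86×10⁻⁶ V = 3.86 µV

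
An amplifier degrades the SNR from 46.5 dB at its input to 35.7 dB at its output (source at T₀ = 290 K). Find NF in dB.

10.8 dB

NF (dB) = SNR_in(dB) − SNR_out(dB) when the source is at T₀
NF = 46.5 − 35.7 = 10.8 dB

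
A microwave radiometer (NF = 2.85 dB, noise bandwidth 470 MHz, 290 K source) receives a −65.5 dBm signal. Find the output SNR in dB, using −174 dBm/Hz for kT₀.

18.9 dB

Noise floor: N = −174 + 10 log₁₀(B) + NF
10 log₁₀(4.70×10⁸) = 86.72 dB
N = −174 + 86.72 + 2.85 = −84.43 dBm
SNR = P_sig − N = −65.5 − (−84.43) = 18.93 dB → 18.9 dB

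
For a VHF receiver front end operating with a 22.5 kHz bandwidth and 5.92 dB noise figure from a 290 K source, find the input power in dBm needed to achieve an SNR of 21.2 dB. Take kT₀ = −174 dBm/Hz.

Sensitivity = −174 + 10 log₁₀(B) + NF + SNR_min
= −174 + 43.52 + 5.92 + 21.2
= −103.36 dBm → −103.4 dBm

−103.4 dBm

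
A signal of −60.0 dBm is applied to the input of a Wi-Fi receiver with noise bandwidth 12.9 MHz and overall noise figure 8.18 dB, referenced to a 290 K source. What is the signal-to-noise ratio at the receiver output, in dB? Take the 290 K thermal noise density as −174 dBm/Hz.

34.7 dB

Noise floor: N = −174 + 10 log₁₀(B) + NF
10 log₁₀(1.29×10⁷) = 71.11 dB
N = −174 + 71.11 + 8.18 = −94.71 dBm
SNR = P_sig − N = −60.0 − (−94.71) = 34.71 dB → 34.7 dB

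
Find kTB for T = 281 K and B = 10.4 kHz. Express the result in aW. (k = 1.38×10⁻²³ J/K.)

P_n = kTB = 1.38×10⁻²³ × 281 × 1.04×10⁴ = 4.03×10⁻¹⁷ W = 40.3 aW

40.3 aW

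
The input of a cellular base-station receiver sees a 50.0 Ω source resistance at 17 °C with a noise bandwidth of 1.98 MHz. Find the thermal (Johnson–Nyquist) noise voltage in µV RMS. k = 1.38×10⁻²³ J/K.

1.26 µV

T = 17 °C + 273.15 = 290.15 K
V_n = √(4kTRB)
4kTRB = 4 × 1.38×10⁻²³ × 290.15 × 5.00×10¹ × 1.98×10⁶ = 1.59×10⁻¹² V²
V_n = √(1.59×10⁻¹²) = 1.26×10⁻⁶ V = 1.26 µV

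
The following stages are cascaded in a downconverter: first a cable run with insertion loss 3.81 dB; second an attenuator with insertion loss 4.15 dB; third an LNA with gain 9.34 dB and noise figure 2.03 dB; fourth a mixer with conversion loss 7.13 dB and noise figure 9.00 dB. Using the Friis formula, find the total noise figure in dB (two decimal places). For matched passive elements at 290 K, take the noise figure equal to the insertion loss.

11.77 dB

Convert to linear (a loss of L dB is a gain of −L dB): F_i = 10^(NF_i/10), G_i = 10^(G_i,dB/10)
  Stage 1: F_1 = 10^(3.81/10) = 2.404, G_1 = 10^(−3.81/10) = 0.4159
  Stage 2: F_2 = 10^(4.15/10) = 2.600, G_2 = 10^(−4.15/10) = 0.3846
  Stage 3: F_3 = 10^(2.03/10) = 1.596, G_3 = 10^(9.34/10) = 8.590
  Stage 4: F_4 = 10^(9.00/10) = 7.943, G_4 = 10^(−7.13/10) = 0.1936
Friis cascade:
  F = 2.404 + (2.600 − 1)/0.4159 + (1.596 − 1)/0.1600 + (7.943 − 1)/1.374 = 15.03
NF = 10 log₁₀(15.03) = 11.77 dB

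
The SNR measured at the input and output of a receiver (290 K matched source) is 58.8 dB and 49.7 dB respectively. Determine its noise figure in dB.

NF (dB) = SNR_in(dB) − SNR_out(dB) when the source is at T₀
NF = 58.8 − 49.7 = 9.1 dB

9.1 dB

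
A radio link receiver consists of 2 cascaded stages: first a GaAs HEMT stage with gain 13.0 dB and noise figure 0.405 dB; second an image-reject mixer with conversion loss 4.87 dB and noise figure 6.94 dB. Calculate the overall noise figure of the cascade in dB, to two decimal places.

Convert to linear (a loss of L dB is a gain of −L dB): F_i = 10^(NF_i/10), G_i = 10^(G_i,dB/10)
  Stage 1: F_1 = 10^(0.405/10) = 1.098, G_1 = 10^(13.0/10) = 19.95
  Stage 2: F_2 = 10^(6.94/10) = 4.943, G_2 = 10^(−4.87/10) = 0.3258
Friis cascade:
  F = 1.098 + (4.943 − 1)/19.95 = 1.295
NF = 10 log₁₀(1.295) = 1.12 dB

1.12 dB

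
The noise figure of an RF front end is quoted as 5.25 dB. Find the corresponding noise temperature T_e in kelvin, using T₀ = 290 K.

F = 10^(5.25/10) = 3.34965
T_e = (F − 1)·T₀ = (3.34965 − 1) × 290 = 681 K

681 K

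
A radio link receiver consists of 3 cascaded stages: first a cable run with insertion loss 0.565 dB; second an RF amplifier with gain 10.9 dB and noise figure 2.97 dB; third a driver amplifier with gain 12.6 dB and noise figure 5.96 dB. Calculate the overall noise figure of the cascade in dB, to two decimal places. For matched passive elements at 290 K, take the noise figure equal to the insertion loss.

4.03 dB

Convert to linear (a loss of L dB is a gain of −L dB): F_i = 10^(NF_i/10), G_i = 10^(G_i,dB/10)
  Stage 1: F_1 = 10^(0.565/10) = 1.139, G_1 = 10^(−0.565/10) = 0.8780
  Stage 2: F_2 = 10^(2.97/10) = 1.982, G_2 = 10^(10.9/10) = 12.30
  Stage 3: F_3 = 10^(5.96/10) = 3.945, G_3 = 10^(12.6/10) = 18.20
Friis cascade:
  F = 1.139 + (1.982 − 1)/0.8780 + (3.945 − 1)/10.80 = 2.529
NF = 10 log₁₀(2.529) = 4.03 dB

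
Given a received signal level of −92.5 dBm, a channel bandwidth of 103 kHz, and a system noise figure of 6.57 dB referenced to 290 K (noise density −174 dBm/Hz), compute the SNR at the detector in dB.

24.8 dB

Noise floor: N = −174 + 10 log₁₀(B) + NF
10 log₁₀(1.03×10⁵) = 50.13 dB
N = −174 + 50.13 + 6.57 = −117.30 dBm
SNR = P_sig − N = −92.5 − (−117.30) = 24.80 dB → 24.8 dB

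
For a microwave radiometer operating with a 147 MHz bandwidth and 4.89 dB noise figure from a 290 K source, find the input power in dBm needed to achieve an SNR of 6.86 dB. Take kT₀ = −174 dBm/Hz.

−80.6 dBm

Sensitivity = −174 + 10 log₁₀(B) + NF + SNR_min
= −174 + 81.67 + 4.89 + 6.86
= −80.58 dBm → −80.6 dBm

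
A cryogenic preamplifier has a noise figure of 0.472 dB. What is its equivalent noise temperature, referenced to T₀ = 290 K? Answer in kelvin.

F = 10^(0.472/10) = 1.11481
T_e = (F − 1)·T₀ = (1.11481 − 1) × 290 = 33.3 K

33.3 K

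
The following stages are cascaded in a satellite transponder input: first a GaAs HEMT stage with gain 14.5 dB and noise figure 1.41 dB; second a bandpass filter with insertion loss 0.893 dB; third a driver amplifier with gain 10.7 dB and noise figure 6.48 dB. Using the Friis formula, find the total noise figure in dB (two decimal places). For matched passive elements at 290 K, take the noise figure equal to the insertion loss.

1.88 dB

Convert to linear (a loss of L dB is a gain of −L dB): F_i = 10^(NF_i/10), G_i = 10^(G_i,dB/10)
  Stage 1: F_1 = 10^(1.41/10) = 1.384, G_1 = 10^(14.5/10) = 28.18
  Stage 2: F_2 = 10^(0.893/10) = 1.228, G_2 = 10^(−0.893/10) = 0.8141
  Stage 3: F_3 = 10^(6.48/10) = 4.446, G_3 = 10^(10.7/10) = 11.75
Friis cascade:
  F = 1.384 + (1.228 − 1)/28.18 + (4.446 − 1)/22.95 = 1.542
NF = 10 log₁₀(1.542) = 1.88 dB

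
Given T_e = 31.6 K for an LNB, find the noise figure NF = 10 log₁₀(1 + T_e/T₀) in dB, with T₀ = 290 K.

F = 1 + T_e/T₀ = 1 + 31.6/290 = 1.10897
NF = 10 log₁₀(1.10897) = 0.449 dB

0.449 dB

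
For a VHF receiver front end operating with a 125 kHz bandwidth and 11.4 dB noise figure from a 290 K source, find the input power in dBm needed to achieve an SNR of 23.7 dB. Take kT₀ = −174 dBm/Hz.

Sensitivity = −174 + 10 log₁₀(B) + NF + SNR_min
= −174 + 50.97 + 11.4 + 23.7
= −87.93 dBm → −87.9 dBm

−87.9 dBm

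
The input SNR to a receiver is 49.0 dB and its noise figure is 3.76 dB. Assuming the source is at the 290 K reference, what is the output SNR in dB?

45.24 dB

By definition F = SNR_in/SNR_out, so in dB: SNR_out = SNR_in − NF
SNR_out = 49.0 − 3.76 = 45.24 dB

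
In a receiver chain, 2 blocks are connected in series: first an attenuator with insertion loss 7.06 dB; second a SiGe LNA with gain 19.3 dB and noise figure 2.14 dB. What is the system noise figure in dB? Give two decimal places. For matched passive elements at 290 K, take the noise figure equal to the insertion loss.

9.20 dB

Convert to linear (a loss of L dB is a gain of −L dB): F_i = 10^(NF_i/10), G_i = 10^(G_i,dB/10)
  Stage 1: F_1 = 10^(7.06/10) = 5.082, G_1 = 10^(−7.06/10) = 0.1968
  Stage 2: F_2 = 10^(2.14/10) = 1.637, G_2 = 10^(19.3/10) = 85.11
Friis cascade:
  F = 5.082 + (1.637 − 1)/0.1968 = 8.318
NF = 10 log₁₀(8.318) = 9.20 dB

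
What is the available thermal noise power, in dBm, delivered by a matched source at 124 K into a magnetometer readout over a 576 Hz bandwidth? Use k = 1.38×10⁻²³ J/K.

−150.1 dBm

P_n = kTB = 1.38×10⁻²³ × 124 × 5.76×10² = 9.86×10⁻¹⁹ W
In dBm: 10 log₁₀(9.86×10⁻¹⁹ / 10⁻³) = −150.1 dBm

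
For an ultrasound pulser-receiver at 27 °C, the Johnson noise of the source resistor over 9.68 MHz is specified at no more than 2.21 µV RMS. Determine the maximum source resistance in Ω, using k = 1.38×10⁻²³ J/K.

T = 27 °C + 273.15 = 300.15 K
Johnson–Nyquist: V_n = √(4kTRB) ⇒ R = V_n² / (4kTB)
4kTB = 4 × 1.38×10⁻²³ × 300.15 × 9.68×10⁶ = 1.60×10⁻¹³
R = (2.21×10⁻⁶)² / 1.60×10⁻¹³ = 3.05×10¹ Ω = 30.5 Ω

30.5 Ω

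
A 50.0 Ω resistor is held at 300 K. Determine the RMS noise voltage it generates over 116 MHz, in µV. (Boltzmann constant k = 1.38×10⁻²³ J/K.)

V_n = √(4kTRB)
4kTRB = 4 × 1.38×10⁻²³ × 300 × 5.00×10¹ × 1.16×10⁸ = 9.60×10⁻¹¹ V²
V_n = √(9.60×10⁻¹¹) = 9.80×10⁻⁶ V = 9.80 µV

9.80 µV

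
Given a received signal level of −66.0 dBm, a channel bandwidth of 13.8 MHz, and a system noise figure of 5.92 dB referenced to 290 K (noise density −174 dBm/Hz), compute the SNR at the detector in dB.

Noise floor: N = −174 + 10 log₁₀(B) + NF
10 log₁₀(1.38×10⁷) = 71.4 dB
N = −174 + 71.4 + 5.92 = −96.68 dBm
SNR = P_sig − N = −66.0 − (−96.68) = 30.68 dB → 30.7 dB

30.7 dB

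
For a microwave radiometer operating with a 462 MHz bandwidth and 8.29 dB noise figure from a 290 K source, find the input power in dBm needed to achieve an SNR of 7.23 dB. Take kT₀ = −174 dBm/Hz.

−71.8 dBm

Sensitivity = −174 + 10 log₁₀(B) + NF + SNR_min
= −174 + 86.65 + 8.29 + 7.23
= −71.83 dBm → −71.8 dBm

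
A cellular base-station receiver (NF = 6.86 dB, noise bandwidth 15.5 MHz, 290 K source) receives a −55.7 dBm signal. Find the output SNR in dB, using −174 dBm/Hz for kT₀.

39.5 dB

Noise floor: N = −174 + 10 log₁₀(B) + NF
10 log₁₀(1.55×10⁷) = 71.9 dB
N = −174 + 71.9 + 6.86 = −95.24 dBm
SNR = P_sig − N = −55.7 − (−95.24) = 39.54 dB → 39.5 dB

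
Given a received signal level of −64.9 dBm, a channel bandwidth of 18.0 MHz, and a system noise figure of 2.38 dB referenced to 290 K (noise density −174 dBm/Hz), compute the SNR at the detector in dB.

34.2 dB

Noise floor: N = −174 + 10 log₁₀(B) + NF
10 log₁₀(1.80×10⁷) = 72.55 dB
N = −174 + 72.55 + 2.38 = −99.07 dBm
SNR = P_sig − N = −64.9 − (−99.07) = 34.17 dB → 34.2 dB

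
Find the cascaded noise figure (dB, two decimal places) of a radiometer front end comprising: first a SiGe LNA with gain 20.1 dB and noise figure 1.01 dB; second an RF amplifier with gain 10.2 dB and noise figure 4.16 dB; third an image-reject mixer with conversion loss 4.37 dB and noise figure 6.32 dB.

1.07 dB

Convert to linear (a loss of L dB is a gain of −L dB): F_i = 10^(NF_i/10), G_i = 10^(G_i,dB/10)
  Stage 1: F_1 = 10^(1.01/10) = 1.262, G_1 = 10^(20.1/10) = 102.3
  Stage 2: F_2 = 10^(4.16/10) = 2.606, G_2 = 10^(10.2/10) = 10.47
  Stage 3: F_3 = 10^(6.32/10) = 4.285, G_3 = 10^(−4.37/10) = 0.3656
Friis cascade:
  F = 1.262 + (2.606 − 1)/102.3 + (4.285 − 1)/1072 = 1.281
NF = 10 log₁₀(1.281) = 1.07 dB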